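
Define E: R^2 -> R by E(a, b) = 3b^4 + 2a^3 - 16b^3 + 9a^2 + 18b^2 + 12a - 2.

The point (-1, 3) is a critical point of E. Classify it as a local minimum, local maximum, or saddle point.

The mixed partial ∂²E/∂a∂b is 0, so the Hessian at any point is diag(E_aa, E_bb) = diag(6(2a + 3), 12(3b^2 - 8b + 3)).
At (-1, 3): H = diag(6, 72).
Both eigenvalues are positive, so H is positive definite: a local minimum.

local minimum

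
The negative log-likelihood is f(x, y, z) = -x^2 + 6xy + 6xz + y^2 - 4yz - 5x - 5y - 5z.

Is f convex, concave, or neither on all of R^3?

neither

f is quadratic, so its Hessian is the constant matrix H = [[-2, 6, 6], [6, 2, -4], [6, -4, 0]].
Leading principal minors: -2, -40, -328.
Neither pattern holds ⇒ H is indefinite ⇒ neither convex nor concave.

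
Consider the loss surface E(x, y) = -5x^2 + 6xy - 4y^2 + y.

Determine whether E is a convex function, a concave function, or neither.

concave

E is quadratic, so its Hessian is the constant matrix H = [[-10, 6], [6, -8]].
det(H) = 44, tr(H) = -18.
det(H) > 0 and tr(H) < 0, so H is negative definite everywhere: concave.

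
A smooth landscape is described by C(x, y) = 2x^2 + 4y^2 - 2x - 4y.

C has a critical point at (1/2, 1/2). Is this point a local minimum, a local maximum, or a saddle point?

local minimum

The Hessian of C is constant: H = [[4, 0], [0, 8]].
det(H) = 4·8 − 0² = 32.
det(H) > 0 and tr(H) = 12 > 0, so H is positive definite and the point is a local minimum.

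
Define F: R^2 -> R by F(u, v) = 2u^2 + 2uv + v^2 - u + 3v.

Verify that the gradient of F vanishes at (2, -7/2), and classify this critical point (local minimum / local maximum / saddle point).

∇F = (4u + 2v - 1, 2u + 2v + 3); substituting (2, -7/2) gives ∇F = (0, 0), so (2, -7/2) is indeed a critical point.
The Hessian of F is constant: H = [[4, 2], [2, 2]].
det(H) = 4·2 − 2² = 4.
det(H) > 0 and tr(H) = 6 > 0, so H is positive definite and the point is a local minimum.

local minimum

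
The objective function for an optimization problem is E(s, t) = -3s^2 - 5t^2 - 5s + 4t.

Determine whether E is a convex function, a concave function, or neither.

concave

E is quadratic, so its Hessian is the constant matrix H = [[-6, 0], [0, -10]].
det(H) = 60, tr(H) = -16.
det(H) > 0 and tr(H) < 0, so H is negative definite everywhere: concave.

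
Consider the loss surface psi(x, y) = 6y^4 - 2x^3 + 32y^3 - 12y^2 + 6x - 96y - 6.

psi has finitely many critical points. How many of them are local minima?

2

psi separates as a function of x plus a function of y, so ∇psi=0 decouples.
∂psi/∂x = -6(x - 1)(x + 1) = 0 at x ∈ {-1, 1}; ∂psi/∂y = 24(y - 1)(y + 1)(y + 4) = 0 at y ∈ {-4, -1, 1}.
The Hessian is diagonal: diag(psi_xx, psi_yy). Second derivatives: psi_xx(-1)=12, psi_xx(1)=-12; psi_yy(-4)=360, psi_yy(-1)=-144, psi_yy(1)=240.
Local minima occur where both diagonal entries positive: (-1, -4), (-1, 1). Count: 2.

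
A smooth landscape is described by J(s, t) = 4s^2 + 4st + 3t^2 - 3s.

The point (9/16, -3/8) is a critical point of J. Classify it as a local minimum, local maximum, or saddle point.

The Hessian of J is constant: H = [[8, 4], [4, 6]].
det(H) = 8·6 − 4² = 32.
det(H) > 0 and tr(H) = 14 > 0, so H is positive definite and the point is a local minimum.

local minimum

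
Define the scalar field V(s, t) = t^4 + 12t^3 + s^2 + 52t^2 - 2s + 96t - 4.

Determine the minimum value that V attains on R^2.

V(s,t) separates as P(s) + Q(t) − 4, so its minimum is min P + min Q − 4.
P'(s) = 2s - 2 vanishes at s ∈ {1}; Q'(t) = 4(t + 2)(t + 3)(t + 4) vanishes at t ∈ {-4, -3, -2}.
Local minima of P (where P''>0): P(1)=-1. Local minima of Q: Q(-4)=-64, Q(-2)=-64.
So the global minimum of V is P(1) + Q(-4) − 4 = -1 − 64 − 4 = -69, attained at (1, -4).

-69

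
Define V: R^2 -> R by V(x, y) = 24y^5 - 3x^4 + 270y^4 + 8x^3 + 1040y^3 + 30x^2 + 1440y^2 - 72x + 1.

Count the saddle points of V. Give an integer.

6

V separates as a function of x plus a function of y, so ∇V=0 decouples.
∂V/∂x = -12(x - 3)(x - 1)(x + 2) = 0 at x ∈ {-2, 1, 3}; ∂V/∂y = 120y(y + 2)(y + 3)(y + 4) = 0 at y ∈ {-4, -3, -2, 0}.
The Hessian is diagonal: diag(V_xx, V_yy). Second derivatives: V_xx(-2)=-180, V_xx(1)=72, V_xx(3)=-120; V_yy(-4)=-960, V_yy(-3)=360, V_yy(-2)=-480, V_yy(0)=2880.
Saddle points occur where the two diagonal entries have opposite signs: (-2, -3), (-2, 0), (1, -4), (1, -2), (3, -3), (3, 0). Count: 6.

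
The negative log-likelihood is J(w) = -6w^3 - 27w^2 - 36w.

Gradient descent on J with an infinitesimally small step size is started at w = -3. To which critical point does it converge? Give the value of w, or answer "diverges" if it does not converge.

J'(w) = -18(w + 1)(w + 2), so J'(-3) = -36.
Gradient descent moves in the -J' direction, i.e. w is increasing.
The nearest critical point in that direction is w = -2, where J'' = 18 > 0 (a local minimum). The iterate converges there.

-2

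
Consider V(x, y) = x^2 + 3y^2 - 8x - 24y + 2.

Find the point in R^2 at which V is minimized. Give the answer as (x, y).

V(x,y) separates as P(x) + Q(y) + 2, so its minimum is min P + min Q + 2.
P'(x) = 2x - 8 vanishes at x ∈ {4}; Q'(y) = 6y - 24 vanishes at y ∈ {4}.
Local minima of P (where P''>0): P(4)=-16. Local minima of Q: Q(4)=-48.
So the global minimum of V is P(4) + Q(4) + 2 = -16 − 48 + 2 = -62, attained at (4, 4).

(4, 4)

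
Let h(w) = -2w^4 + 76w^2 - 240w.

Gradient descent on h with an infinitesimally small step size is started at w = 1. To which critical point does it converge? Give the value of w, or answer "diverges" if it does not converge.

h'(w) = -8(w - 3)(w - 2)(w + 5), so h'(1) = -96.
Gradient descent moves in the -h' direction, i.e. w is increasing.
The nearest critical point in that direction is w = 2, where h'' = 56 > 0 (a local minimum). The iterate converges there.

2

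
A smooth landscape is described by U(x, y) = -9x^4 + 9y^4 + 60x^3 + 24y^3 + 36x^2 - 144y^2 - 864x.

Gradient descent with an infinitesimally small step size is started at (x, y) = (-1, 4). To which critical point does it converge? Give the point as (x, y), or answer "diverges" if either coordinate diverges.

(3, 2)

U is separable, so gradient descent decouples: x follows -∂U/∂x, y follows -∂U/∂y.
∂U/∂x = -36(x - 4)(x - 3)(x + 2); at x=-1 this is -720, so x increases.
∂U/∂y = 36y(y - 2)(y + 4); at y=4 this is 2304, so y decreases.
x converges to its nearest critical value 3 (a local min of the x-part); y converges to 2. The iterate converges to (3, 2).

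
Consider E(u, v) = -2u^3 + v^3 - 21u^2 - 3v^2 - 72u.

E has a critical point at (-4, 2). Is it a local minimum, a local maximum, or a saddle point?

local minimum

The mixed partial ∂²E/∂u∂v is 0, so the Hessian at any point is diag(E_uu, E_vv) = diag(-6(2u + 7), 6(v - 1)).
At (-4, 2): H = diag(6, 6).
Both eigenvalues are positive, so H is positive definite: a local minimum.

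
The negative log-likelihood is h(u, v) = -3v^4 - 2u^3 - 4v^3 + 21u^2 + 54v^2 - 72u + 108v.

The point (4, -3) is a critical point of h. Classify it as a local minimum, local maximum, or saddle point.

local maximum

The mixed partial ∂²h/∂u∂v is 0, so the Hessian at any point is diag(h_uu, h_vv) = diag(6(-2u + 7), 12(-3v^2 - 2v + 9)).
At (4, -3): H = diag(-6, -144).
Both eigenvalues are negative, so H is negative definite: a local maximum.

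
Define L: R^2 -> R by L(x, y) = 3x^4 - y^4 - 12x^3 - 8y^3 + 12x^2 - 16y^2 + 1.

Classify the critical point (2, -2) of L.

The mixed partial ∂²L/∂x∂y is 0, so the Hessian at any point is diag(L_xx, L_yy) = diag(12(3x^2 - 6x + 2), -4(3y^2 + 12y + 8)).
At (2, -2): H = diag(24, 16).
Both eigenvalues are positive, so H is positive definite: a local minimum.

local minimum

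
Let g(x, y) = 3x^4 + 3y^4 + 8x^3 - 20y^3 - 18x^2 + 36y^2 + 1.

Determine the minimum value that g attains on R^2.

-134

g(x,y) separates as P(x) + Q(y) + 1, so its minimum is min P + min Q + 1.
P'(x) = 12x(x - 1)(x + 3) vanishes at x ∈ {-3, 0, 1}; Q'(y) = 12y(y - 3)(y - 2) vanishes at y ∈ {0, 2, 3}.
Local minima of P (where P''>0): P(-3)=-135, P(1)=-7. Local minima of Q: Q(0)=0, Q(3)=27.
So the global minimum of g is P(-3) + Q(0) + 1 = -135 + 0 + 1 = -134, attained at (-3, 0).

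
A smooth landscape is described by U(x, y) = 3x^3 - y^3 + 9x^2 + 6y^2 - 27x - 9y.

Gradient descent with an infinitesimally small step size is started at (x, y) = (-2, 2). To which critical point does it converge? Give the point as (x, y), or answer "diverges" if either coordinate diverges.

(1, 1)

U is separable, so gradient descent decouples: x follows -∂U/∂x, y follows -∂U/∂y.
∂U/∂x = 9(x - 1)(x + 3); at x=-2 this is -27, so x increases.
∂U/∂y = -3(y - 3)(y - 1); at y=2 this is 3, so y decreases.
x converges to its nearest critical value 1 (a local min of the x-part); y converges to 1. The iterate converges to (1, 1).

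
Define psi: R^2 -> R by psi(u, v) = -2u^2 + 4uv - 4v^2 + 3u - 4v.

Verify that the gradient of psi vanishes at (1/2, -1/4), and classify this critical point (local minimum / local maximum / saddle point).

local maximum

∇psi = (-4u + 4v + 3, 4u - 8v - 4); substituting (1/2, -1/4) gives ∇psi = (0, 0), so (1/2, -1/4) is indeed a critical point.
The Hessian of psi is constant: H = [[-4, 4], [4, -8]].
det(H) = (-4)·(-8) − 4² = 16.
det(H) > 0 and tr(H) = -12 < 0, so H is negative definite and the point is a local maximum.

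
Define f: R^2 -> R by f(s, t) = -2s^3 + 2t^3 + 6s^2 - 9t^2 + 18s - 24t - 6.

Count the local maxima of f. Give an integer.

f separates as a function of s plus a function of t, so ∇f=0 decouples.
∂f/∂s = -6(s - 3)(s + 1) = 0 at s ∈ {-1, 3}; ∂f/∂t = 6(t - 4)(t + 1) = 0 at t ∈ {-1, 4}.
The Hessian is diagonal: diag(f_ss, f_tt). Second derivatives: f_ss(-1)=24, f_ss(3)=-24; f_tt(-1)=-30, f_tt(4)=30.
Local maxima occur where both diagonal entries negative: (3, -1). Count: 1.

1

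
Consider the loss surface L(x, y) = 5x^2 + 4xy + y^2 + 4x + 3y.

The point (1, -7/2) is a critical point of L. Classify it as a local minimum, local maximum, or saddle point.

The Hessian of L is constant: H = [[10, 4], [4, 2]].
det(H) = 10·2 − 4² = 4.
det(H) > 0 and tr(H) = 12 > 0, so H is positive definite and the point is a local minimum.

local minimum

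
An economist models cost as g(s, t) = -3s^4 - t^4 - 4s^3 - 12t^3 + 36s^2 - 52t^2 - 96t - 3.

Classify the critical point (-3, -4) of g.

local maximum

The mixed partial ∂²g/∂s∂t is 0, so the Hessian at any point is diag(g_ss, g_tt) = diag(12(-3s^2 - 2s + 6), -4(3t^2 + 18t + 26)).
At (-3, -4): H = diag(-180, -8).
Both eigenvalues are negative, so H is negative definite: a local maximum.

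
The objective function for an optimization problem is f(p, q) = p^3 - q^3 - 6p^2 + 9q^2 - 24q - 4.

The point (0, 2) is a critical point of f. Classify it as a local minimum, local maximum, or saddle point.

saddle point

The mixed partial ∂²f/∂p∂q is 0, so the Hessian at any point is diag(f_pp, f_qq) = diag(6(p - 2), 6(-q + 3)).
At (0, 2): H = diag(-12, 6).
The eigenvalues have opposite signs, so H is indefinite: a saddle point.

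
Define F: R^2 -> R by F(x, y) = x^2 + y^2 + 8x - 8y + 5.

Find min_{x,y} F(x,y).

F(x,y) separates as P(x) + Q(y) + 5, so its minimum is min P + min Q + 5.
P'(x) = 2x + 8 vanishes at x ∈ {-4}; Q'(y) = 2y - 8 vanishes at y ∈ {4}.
Local minima of P (where P''>0): P(-4)=-16. Local minima of Q: Q(4)=-16.
So the global minimum of F is P(-4) + Q(4) + 5 = -16 − 16 + 5 = -27, attained at (-4, 4).

-27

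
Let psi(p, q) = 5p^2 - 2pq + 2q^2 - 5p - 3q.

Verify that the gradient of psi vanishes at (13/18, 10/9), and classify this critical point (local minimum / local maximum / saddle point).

local minimum

∇psi = (10p - 2q - 5, -2p + 4q - 3); substituting (13/18, 10/9) gives ∇psi = (0, 0), so (13/18, 10/9) is indeed a critical point.
The Hessian of psi is constant: H = [[10, -2], [-2, 4]].
det(H) = 10·4 − (-2)² = 36.
det(H) > 0 and tr(H) = 14 > 0, so H is positive definite and the point is a local minimum.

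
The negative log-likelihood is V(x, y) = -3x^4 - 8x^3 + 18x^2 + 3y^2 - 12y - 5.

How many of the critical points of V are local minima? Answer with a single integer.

1

V separates as a function of x plus a function of y, so ∇V=0 decouples.
∂V/∂x = -12x(x - 1)(x + 3) = 0 at x ∈ {-3, 0, 1}; ∂V/∂y = 6(y - 2) = 0 at y ∈ {2}.
The Hessian is diagonal: diag(V_xx, V_yy). Second derivatives: V_xx(-3)=-144, V_xx(0)=36, V_xx(1)=-48; V_yy(2)=6.
Local minima occur where both diagonal entries positive: (0, 2). Count: 1.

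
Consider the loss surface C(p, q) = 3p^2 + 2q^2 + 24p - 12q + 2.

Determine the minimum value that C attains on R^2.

-64

C(p,q) separates as A(p) + B(q) + 2, so its minimum is min A + min B + 2.
A'(p) = 6p + 24 vanishes at p ∈ {-4}; B'(q) = 4q - 12 vanishes at q ∈ {3}.
Local minima of A (where A''>0): A(-4)=-48. Local minima of B: B(3)=-18.
So the global minimum of C is A(-4) + B(3) + 2 = -48 − 18 + 2 = -64, attained at (-4, 3).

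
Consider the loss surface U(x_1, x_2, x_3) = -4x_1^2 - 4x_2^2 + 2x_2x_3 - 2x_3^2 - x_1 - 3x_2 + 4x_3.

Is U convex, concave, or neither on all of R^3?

concave

U is quadratic, so its Hessian is the constant matrix H = [[-8, 0, 0], [0, -8, 2], [0, 2, -4]].
Leading principal minors: -8, 64, -224.
Signs alternate −, +, − ⇒ H ≺ 0 ⇒ concave.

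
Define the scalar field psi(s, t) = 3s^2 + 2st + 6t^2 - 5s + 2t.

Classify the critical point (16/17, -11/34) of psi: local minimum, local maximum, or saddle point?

local minimum

The Hessian of psi is constant: H = [[6, 2], [2, 12]].
det(H) = 6·12 − 2² = 68.
det(H) > 0 and tr(H) = 18 > 0, so H is positive definite and the point is a local minimum.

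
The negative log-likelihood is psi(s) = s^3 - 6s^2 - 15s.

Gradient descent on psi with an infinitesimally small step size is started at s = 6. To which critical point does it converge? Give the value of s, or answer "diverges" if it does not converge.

psi'(s) = 3(s - 5)(s + 1), so psi'(6) = 21.
Gradient descent moves in the -psi' direction, i.e. s is decreasing.
The nearest critical point in that direction is s = 5, where psi'' = 18 > 0 (a local minimum). The iterate converges there.

5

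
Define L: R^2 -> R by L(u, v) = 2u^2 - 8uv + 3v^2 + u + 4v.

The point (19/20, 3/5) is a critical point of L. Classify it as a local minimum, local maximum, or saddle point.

The Hessian of L is constant: H = [[4, -8], [-8, 6]].
det(H) = 4·6 − (-8)² = -40.
Since det(H) < 0, H is indefinite and the critical point is a saddle point.

saddle point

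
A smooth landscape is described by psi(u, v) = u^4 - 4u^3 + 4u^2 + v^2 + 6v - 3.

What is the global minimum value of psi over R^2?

psi(u,v) separates as P(u) + Q(v) − 3, so its minimum is min P + min Q − 3.
P'(u) = 4u(u - 2)(u - 1) vanishes at u ∈ {0, 1, 2}; Q'(v) = 2v + 6 vanishes at v ∈ {-3}.
Local minima of P (where P''>0): P(0)=0, P(2)=0. Local minima of Q: Q(-3)=-9.
So the global minimum of psi is P(0) + Q(-3) − 3 = 0 − 9 − 3 = -12, attained at (0, -3).

-12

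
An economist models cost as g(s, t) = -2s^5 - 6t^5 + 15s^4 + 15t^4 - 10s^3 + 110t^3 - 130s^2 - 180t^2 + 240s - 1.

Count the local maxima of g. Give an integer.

4

g separates as a function of s plus a function of t, so ∇g=0 decouples.
∂g/∂s = -10(s - 4)(s - 3)(s - 1)(s + 2) = 0 at s ∈ {-2, 1, 3, 4}; ∂g/∂t = -30t(t - 4)(t - 1)(t + 3) = 0 at t ∈ {-3, 0, 1, 4}.
The Hessian is diagonal: diag(g_ss, g_tt). Second derivatives: g_ss(-2)=900, g_ss(1)=-180, g_ss(3)=100, g_ss(4)=-180; g_tt(-3)=2520, g_tt(0)=-360, g_tt(1)=360, g_tt(4)=-2520.
Local maxima occur where both diagonal entries negative: (1, 0), (1, 4), (4, 0), (4, 4). Count: 4.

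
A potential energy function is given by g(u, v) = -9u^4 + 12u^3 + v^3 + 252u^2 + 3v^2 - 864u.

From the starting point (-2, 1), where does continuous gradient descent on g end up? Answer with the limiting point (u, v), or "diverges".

(2, 0)

g is separable, so gradient descent decouples: u follows -∂g/∂u, v follows -∂g/∂v.
∂g/∂u = -36(u - 3)(u - 2)(u + 4); at u=-2 this is -1440, so u increases.
∂g/∂v = 3v(v + 2); at v=1 this is 9, so v decreases.
u converges to its nearest critical value 2 (a local min of the u-part); v converges to 0. The iterate converges to (2, 0).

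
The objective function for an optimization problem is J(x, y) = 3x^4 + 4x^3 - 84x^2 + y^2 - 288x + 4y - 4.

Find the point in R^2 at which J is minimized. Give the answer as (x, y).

(4, -2)

J(x,y) separates as P(x) + Q(y) − 4, so its minimum is min P + min Q − 4.
P'(x) = 12(x - 4)(x + 2)(x + 3) vanishes at x ∈ {-3, -2, 4}; Q'(y) = 2y + 4 vanishes at y ∈ {-2}.
Local minima of P (where P''>0): P(-3)=243, P(4)=-1472. Local minima of Q: Q(-2)=-4.
So the global minimum of J is P(4) + Q(-2) − 4 = -1472 − 4 − 4 = -1480, attained at (4, -2).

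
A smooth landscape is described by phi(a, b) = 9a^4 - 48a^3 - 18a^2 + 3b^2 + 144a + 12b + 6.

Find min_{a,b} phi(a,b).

phi(a,b) separates as P(a) + Q(b) + 6, so its minimum is min P + min Q + 6.
P'(a) = 36(a - 4)(a - 1)(a + 1) vanishes at a ∈ {-1, 1, 4}; Q'(b) = 6b + 12 vanishes at b ∈ {-2}.
Local minima of P (where P''>0): P(-1)=-105, P(4)=-480. Local minima of Q: Q(-2)=-12.
So the global minimum of phi is P(4) + Q(-2) + 6 = -480 − 12 + 6 = -486, attained at (4, -2).

-486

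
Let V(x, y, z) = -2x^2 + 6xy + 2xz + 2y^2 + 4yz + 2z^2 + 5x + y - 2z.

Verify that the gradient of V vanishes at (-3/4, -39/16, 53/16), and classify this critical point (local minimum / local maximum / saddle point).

saddle point

∇V = (-4x + 6y + 2z + 5, 6x + 4y + 4z + 1, 2x + 4y + 4z - 2); substituting (-3/4, -39/16, 53/16) gives ∇V = (0, 0, 0), so (-3/4, -39/16, 53/16) is indeed a critical point.
The Hessian is constant: H = [[-4, 6, 2], [6, 4, 4], [2, 4, 4]].
Leading principal minors: Δ₁ = -4, Δ₂ = -52, Δ₃ = -64.
The minors fit neither the all-positive nor the alternating-sign pattern, so H is indefinite: a saddle point.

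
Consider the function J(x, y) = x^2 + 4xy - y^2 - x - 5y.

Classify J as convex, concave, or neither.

J is quadratic, so its Hessian is the constant matrix H = [[2, 4], [4, -2]].
det(H) = -20, tr(H) = 0.
det(H) < 0, so H is indefinite: neither convex nor concave.

neither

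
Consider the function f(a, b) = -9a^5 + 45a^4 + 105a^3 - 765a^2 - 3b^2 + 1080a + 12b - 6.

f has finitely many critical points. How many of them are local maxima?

f separates as a function of a plus a function of b, so ∇f=0 decouples.
∂f/∂a = -45(a - 4)(a - 2)(a - 1)(a + 3) = 0 at a ∈ {-3, 1, 2, 4}; ∂f/∂b = -6(b - 2) = 0 at b ∈ {2}.
The Hessian is diagonal: diag(f_aa, f_bb). Second derivatives: f_aa(-3)=6300, f_aa(1)=-540, f_aa(2)=450, f_aa(4)=-1890; f_bb(2)=-6.
Local maxima occur where both diagonal entries negative: (1, 2), (4, 2). Count: 2.

2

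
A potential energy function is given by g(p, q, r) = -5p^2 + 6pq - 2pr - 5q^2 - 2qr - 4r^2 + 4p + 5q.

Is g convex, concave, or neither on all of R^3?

concave

g is quadratic, so its Hessian is the constant matrix H = [[-10, 6, -2], [6, -10, -2], [-2, -2, -8]].
Leading principal minors: -10, 64, -384.
Signs alternate −, +, − ⇒ H ≺ 0 ⇒ concave.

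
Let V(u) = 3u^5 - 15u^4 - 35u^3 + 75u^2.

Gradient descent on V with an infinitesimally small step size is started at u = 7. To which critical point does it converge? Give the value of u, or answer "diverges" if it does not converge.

V'(u) = 15u(u - 5)(u - 1)(u + 2), so V'(7) = 11340.
Gradient descent moves in the -V' direction, i.e. u is decreasing.
The nearest critical point in that direction is u = 5, where V'' = 2100 > 0 (a local minimum). The iterate converges there.

5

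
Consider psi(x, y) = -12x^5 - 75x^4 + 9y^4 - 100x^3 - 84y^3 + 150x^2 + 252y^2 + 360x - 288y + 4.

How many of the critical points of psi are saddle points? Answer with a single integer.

psi separates as a function of x plus a function of y, so ∇psi=0 decouples.
∂psi/∂x = -60(x - 1)(x + 1)(x + 2)(x + 3) = 0 at x ∈ {-3, -2, -1, 1}; ∂psi/∂y = 36(y - 4)(y - 2)(y - 1) = 0 at y ∈ {1, 2, 4}.
The Hessian is diagonal: diag(psi_xx, psi_yy). Second derivatives: psi_xx(-3)=480, psi_xx(-2)=-180, psi_xx(-1)=240, psi_xx(1)=-1440; psi_yy(1)=108, psi_yy(2)=-72, psi_yy(4)=216.
Saddle points occur where the two diagonal entries have opposite signs: (-3, 2), (-2, 1), (-2, 4), (-1, 2), (1, 1), (1, 4). Count: 6.

6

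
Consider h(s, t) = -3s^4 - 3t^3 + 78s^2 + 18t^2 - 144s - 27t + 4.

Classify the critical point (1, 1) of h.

The mixed partial ∂²h/∂s∂t is 0, so the Hessian at any point is diag(h_ss, h_tt) = diag(12(-3s^2 + 13), 18(-t + 2)).
At (1, 1): H = diag(120, 18).
Both eigenvalues are positive, so H is positive definite: a local minimum.

local minimum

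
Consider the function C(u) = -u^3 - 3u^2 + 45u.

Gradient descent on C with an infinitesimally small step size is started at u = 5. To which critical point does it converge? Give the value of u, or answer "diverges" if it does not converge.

diverges

C'(u) = -3(u - 3)(u + 5), so C'(5) = -60.
Gradient descent moves in the -C' direction, i.e. u is increasing.
There is no critical point above u=5, and C' keeps the same sign, so the iterate runs off to +∞.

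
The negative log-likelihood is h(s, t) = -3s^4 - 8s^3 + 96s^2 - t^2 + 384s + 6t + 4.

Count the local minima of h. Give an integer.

0

h separates as a function of s plus a function of t, so ∇h=0 decouples.
∂h/∂s = -12(s - 4)(s + 2)(s + 4) = 0 at s ∈ {-4, -2, 4}; ∂h/∂t = -2(t - 3) = 0 at t ∈ {3}.
The Hessian is diagonal: diag(h_ss, h_tt). Second derivatives: h_ss(-4)=-192, h_ss(-2)=144, h_ss(4)=-576; h_tt(3)=-2.
Local minima occur where both diagonal entries positive: none. Count: 0.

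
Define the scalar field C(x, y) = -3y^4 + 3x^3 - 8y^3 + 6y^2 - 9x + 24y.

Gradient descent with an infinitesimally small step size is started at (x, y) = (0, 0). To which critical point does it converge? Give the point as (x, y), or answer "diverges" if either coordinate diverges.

C is separable, so gradient descent decouples: x follows -∂C/∂x, y follows -∂C/∂y.
∂C/∂x = 9(x - 1)(x + 1); at x=0 this is -9, so x increases.
∂C/∂y = -12(y - 1)(y + 1)(y + 2); at y=0 this is 24, so y decreases.
x converges to its nearest critical value 1 (a local min of the x-part); y converges to -1. The iterate converges to (1, -1).

(1, -1)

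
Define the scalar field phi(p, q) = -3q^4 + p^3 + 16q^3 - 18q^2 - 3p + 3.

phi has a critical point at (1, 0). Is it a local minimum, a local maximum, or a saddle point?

The mixed partial ∂²phi/∂p∂q is 0, so the Hessian at any point is diag(phi_pp, phi_qq) = diag(6p, 12(-3q^2 + 8q - 3)).
At (1, 0): H = diag(6, -36).
The eigenvalues have opposite signs, so H is indefinite: a saddle point.

saddle point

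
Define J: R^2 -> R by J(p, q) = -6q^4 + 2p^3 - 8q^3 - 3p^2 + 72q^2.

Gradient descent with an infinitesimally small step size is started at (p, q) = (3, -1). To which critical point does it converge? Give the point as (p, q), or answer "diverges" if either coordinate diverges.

(1, 0)

J is separable, so gradient descent decouples: p follows -∂J/∂p, q follows -∂J/∂q.
∂J/∂p = 6p(p - 1); at p=3 this is 36, so p decreases.
∂J/∂q = -24q(q - 2)(q + 3); at q=-1 this is -144, so q increases.
p converges to its nearest critical value 1 (a local min of the p-part); q converges to 0. The iterate converges to (1, 0).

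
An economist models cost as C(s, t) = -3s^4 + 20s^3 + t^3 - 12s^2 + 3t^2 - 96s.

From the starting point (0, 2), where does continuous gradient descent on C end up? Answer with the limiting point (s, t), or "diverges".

C is separable, so gradient descent decouples: s follows -∂C/∂s, t follows -∂C/∂t.
∂C/∂s = -12(s - 4)(s - 2)(s + 1); at s=0 this is -96, so s increases.
∂C/∂t = 3t(t + 2); at t=2 this is 24, so t decreases.
s converges to its nearest critical value 2 (a local min of the s-part); t converges to 0. The iterate converges to (2, 0).

(2, 0)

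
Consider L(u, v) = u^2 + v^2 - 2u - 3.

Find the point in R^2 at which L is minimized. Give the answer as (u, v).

L(u,v) separates as P(u) + Q(v) − 3, so its minimum is min P + min Q − 3.
P'(u) = 2u - 2 vanishes at u ∈ {1}; Q'(v) = 2v vanishes at v ∈ {0}.
Local minima of P (where P''>0): P(1)=-1. Local minima of Q: Q(0)=0.
So the global minimum of L is P(1) + Q(0) − 3 = -1 + 0 − 3 = -4, attained at (1, 0).

(1, 0)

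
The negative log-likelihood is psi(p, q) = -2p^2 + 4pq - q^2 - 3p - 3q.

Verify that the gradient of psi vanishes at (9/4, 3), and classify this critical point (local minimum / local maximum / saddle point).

saddle point

∇psi = (-4p + 4q - 3, 4p - 2q - 3); substituting (9/4, 3) gives ∇psi = (0, 0), so (9/4, 3) is indeed a critical point.
The Hessian of psi is constant: H = [[-4, 4], [4, -2]].
det(H) = (-4)·(-2) − 4² = -8.
Since det(H) < 0, H is indefinite and the critical point is a saddle point.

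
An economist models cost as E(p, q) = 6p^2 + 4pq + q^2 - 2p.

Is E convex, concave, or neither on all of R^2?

convex

E is quadratic, so its Hessian is the constant matrix H = [[12, 4], [4, 2]].
det(H) = 8, tr(H) = 14.
det(H) > 0 and tr(H) > 0, so H is positive definite everywhere: convex.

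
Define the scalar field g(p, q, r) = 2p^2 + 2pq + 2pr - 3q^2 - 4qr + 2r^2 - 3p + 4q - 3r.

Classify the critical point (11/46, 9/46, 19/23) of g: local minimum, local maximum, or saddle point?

The Hessian is constant: H = [[4, 2, 2], [2, -6, -4], [2, -4, 4]].
Leading principal minors: Δ₁ = 4, Δ₂ = -28, Δ₃ = -184.
The minors fit neither the all-positive nor the alternating-sign pattern, so H is indefinite: a saddle point.

saddle point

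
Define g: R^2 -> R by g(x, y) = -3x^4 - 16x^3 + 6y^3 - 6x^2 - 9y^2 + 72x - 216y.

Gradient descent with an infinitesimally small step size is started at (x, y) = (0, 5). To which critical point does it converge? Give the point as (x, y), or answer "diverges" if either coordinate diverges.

(-2, 4)

g is separable, so gradient descent decouples: x follows -∂g/∂x, y follows -∂g/∂y.
∂g/∂x = -12(x - 1)(x + 2)(x + 3); at x=0 this is 72, so x decreases.
∂g/∂y = 18(y - 4)(y + 3); at y=5 this is 144, so y decreases.
x converges to its nearest critical value -2 (a local min of the x-part); y converges to 4. The iterate converges to (-2, 4).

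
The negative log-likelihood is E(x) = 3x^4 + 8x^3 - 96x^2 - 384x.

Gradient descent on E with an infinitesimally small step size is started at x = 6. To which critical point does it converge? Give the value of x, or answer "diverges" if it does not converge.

E'(x) = 12(x - 4)(x + 2)(x + 4), so E'(6) = 1920.
Gradient descent moves in the -E' direction, i.e. x is decreasing.
The nearest critical point in that direction is x = 4, where E'' = 576 > 0 (a local minimum). The iterate converges there.

4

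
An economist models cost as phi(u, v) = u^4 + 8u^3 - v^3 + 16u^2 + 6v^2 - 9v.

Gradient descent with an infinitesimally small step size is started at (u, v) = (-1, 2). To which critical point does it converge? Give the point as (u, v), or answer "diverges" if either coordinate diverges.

(0, 1)

phi is separable, so gradient descent decouples: u follows -∂phi/∂u, v follows -∂phi/∂v.
∂phi/∂u = 4u(u + 2)(u + 4); at u=-1 this is -12, so u increases.
∂phi/∂v = -3(v - 3)(v - 1); at v=2 this is 3, so v decreases.
u converges to its nearest critical value 0 (a local min of the u-part); v converges to 1. The iterate converges to (0, 1).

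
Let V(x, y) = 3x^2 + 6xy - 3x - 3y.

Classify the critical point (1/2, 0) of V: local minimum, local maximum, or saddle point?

saddle point

The Hessian of V is constant: H = [[6, 6], [6, 0]].
det(H) = 6·0 − 6² = -36.
Since det(H) < 0, H is indefinite and the critical point is a saddle point.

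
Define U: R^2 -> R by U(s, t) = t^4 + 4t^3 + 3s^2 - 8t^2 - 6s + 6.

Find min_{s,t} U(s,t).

-125

U(s,t) separates as P(s) + Q(t) + 6, so its minimum is min P + min Q + 6.
P'(s) = 6s - 6 vanishes at s ∈ {1}; Q'(t) = 4t(t - 1)(t + 4) vanishes at t ∈ {-4, 0, 1}.
Local minima of P (where P''>0): P(1)=-3. Local minima of Q: Q(-4)=-128, Q(1)=-3.
So the global minimum of U is P(1) + Q(-4) + 6 = -3 − 128 + 6 = -125, attained at (1, -4).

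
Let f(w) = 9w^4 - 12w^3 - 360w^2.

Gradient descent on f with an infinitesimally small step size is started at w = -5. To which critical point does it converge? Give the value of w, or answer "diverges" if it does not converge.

-4

f'(w) = 36w(w - 5)(w + 4), so f'(-5) = -1800.
Gradient descent moves in the -f' direction, i.e. w is increasing.
The nearest critical point in that direction is w = -4, where f'' = 1296 > 0 (a local minimum). The iterate converges there.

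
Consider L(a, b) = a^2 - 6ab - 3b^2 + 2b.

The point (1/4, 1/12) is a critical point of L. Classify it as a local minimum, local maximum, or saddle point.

The Hessian of L is constant: H = [[2, -6], [-6, -6]].
det(H) = 2·(-6) − (-6)² = -48.
Since det(H) < 0, H is indefinite and the critical point is a saddle point.

saddle point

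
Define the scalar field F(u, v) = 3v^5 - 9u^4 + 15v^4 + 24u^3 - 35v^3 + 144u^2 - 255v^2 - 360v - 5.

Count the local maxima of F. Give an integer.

4

F separates as a function of u plus a function of v, so ∇F=0 decouples.
∂F/∂u = -36u(u - 4)(u + 2) = 0 at u ∈ {-2, 0, 4}; ∂F/∂v = 15(v - 3)(v + 1)(v + 2)(v + 4) = 0 at v ∈ {-4, -2, -1, 3}.
The Hessian is diagonal: diag(F_uu, F_vv). Second derivatives: F_uu(-2)=-432, F_uu(0)=288, F_uu(4)=-864; F_vv(-4)=-630, F_vv(-2)=150, F_vv(-1)=-180, F_vv(3)=2100.
Local maxima occur where both diagonal entries negative: (-2, -4), (-2, -1), (4, -4), (4, -1). Count: 4.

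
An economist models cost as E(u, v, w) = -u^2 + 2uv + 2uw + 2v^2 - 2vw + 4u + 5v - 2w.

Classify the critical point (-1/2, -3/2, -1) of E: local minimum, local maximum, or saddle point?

saddle point

The Hessian is constant: H = [[-2, 2, 2], [2, 4, -2], [2, -2, 0]].
Leading principal minors: Δ₁ = -2, Δ₂ = -12, Δ₃ = -24.
The minors fit neither the all-positive nor the alternating-sign pattern, so H is indefinite: a saddle point.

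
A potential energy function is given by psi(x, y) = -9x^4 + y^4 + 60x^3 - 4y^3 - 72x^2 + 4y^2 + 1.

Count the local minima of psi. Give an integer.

psi separates as a function of x plus a function of y, so ∇psi=0 decouples.
∂psi/∂x = -36x(x - 4)(x - 1) = 0 at x ∈ {0, 1, 4}; ∂psi/∂y = 4y(y - 2)(y - 1) = 0 at y ∈ {0, 1, 2}.
The Hessian is diagonal: diag(psi_xx, psi_yy). Second derivatives: psi_xx(0)=-144, psi_xx(1)=108, psi_xx(4)=-432; psi_yy(0)=8, psi_yy(1)=-4, psi_yy(2)=8.
Local minima occur where both diagonal entries positive: (1, 0), (1, 2). Count: 2.

2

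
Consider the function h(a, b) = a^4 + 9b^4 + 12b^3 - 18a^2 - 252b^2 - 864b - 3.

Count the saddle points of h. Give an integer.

h separates as a function of a plus a function of b, so ∇h=0 decouples.
∂h/∂a = 4a(a - 3)(a + 3) = 0 at a ∈ {-3, 0, 3}; ∂h/∂b = 36(b - 4)(b + 2)(b + 3) = 0 at b ∈ {-3, -2, 4}.
The Hessian is diagonal: diag(h_aa, h_bb). Second derivatives: h_aa(-3)=72, h_aa(0)=-36, h_aa(3)=72; h_bb(-3)=252, h_bb(-2)=-216, h_bb(4)=1512.
Saddle points occur where the two diagonal entries have opposite signs: (-3, -2), (0, -3), (0, 4), (3, -2). Count: 4.

4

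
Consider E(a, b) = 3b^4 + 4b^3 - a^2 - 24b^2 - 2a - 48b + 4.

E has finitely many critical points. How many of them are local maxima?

1

E separates as a function of a plus a function of b, so ∇E=0 decouples.
∂E/∂a = -2(a + 1) = 0 at a ∈ {-1}; ∂E/∂b = 12(b - 2)(b + 1)(b + 2) = 0 at b ∈ {-2, -1, 2}.
The Hessian is diagonal: diag(E_aa, E_bb). Second derivatives: E_aa(-1)=-2; E_bb(-2)=48, E_bb(-1)=-36, E_bb(2)=144.
Local maxima occur where both diagonal entries negative: (-1, -1). Count: 1.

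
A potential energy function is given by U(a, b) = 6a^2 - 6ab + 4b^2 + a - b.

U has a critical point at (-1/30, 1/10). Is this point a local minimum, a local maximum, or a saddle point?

The Hessian of U is constant: H = [[12, -6], [-6, 8]].
det(H) = 12·8 − (-6)² = 60.
det(H) > 0 and tr(H) = 20 > 0, so H is positive definite and the point is a local minimum.

local minimum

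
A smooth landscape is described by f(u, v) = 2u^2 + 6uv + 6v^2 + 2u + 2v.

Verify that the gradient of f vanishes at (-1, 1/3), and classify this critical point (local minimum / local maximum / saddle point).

local minimum

∇f = (4u + 6v + 2, 6u + 12v + 2); substituting (-1, 1/3) gives ∇f = (0, 0), so (-1, 1/3) is indeed a critical point.
The Hessian of f is constant: H = [[4, 6], [6, 12]].
det(H) = 4·12 − 6² = 12.
det(H) > 0 and tr(H) = 16 > 0, so H is positive definite and the point is a local minimum.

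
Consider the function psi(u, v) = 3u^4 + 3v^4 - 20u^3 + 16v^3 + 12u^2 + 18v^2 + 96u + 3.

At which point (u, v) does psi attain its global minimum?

psi(u,v) separates as P(u) + Q(v) + 3, so its minimum is min P + min Q + 3.
P'(u) = 12(u - 4)(u - 2)(u + 1) vanishes at u ∈ {-1, 2, 4}; Q'(v) = 12v(v + 1)(v + 3) vanishes at v ∈ {-3, -1, 0}.
Local minima of P (where P''>0): P(-1)=-61, P(4)=64. Local minima of Q: Q(-3)=-27, Q(0)=0.
So the global minimum of psi is P(-1) + Q(-3) + 3 = -61 − 27 + 3 = -85, attained at (-1, -3).

(-1, -3)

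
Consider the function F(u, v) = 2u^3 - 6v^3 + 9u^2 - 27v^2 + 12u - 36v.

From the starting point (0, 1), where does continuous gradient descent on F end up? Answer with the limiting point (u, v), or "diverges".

F is separable, so gradient descent decouples: u follows -∂F/∂u, v follows -∂F/∂v.
∂F/∂u = 6(u + 1)(u + 2); at u=0 this is 12, so u decreases.
∂F/∂v = -18(v + 1)(v + 2); at v=1 this is -108, so v increases.
The v-coordinate has no critical point in that direction and runs off to infinity.

diverges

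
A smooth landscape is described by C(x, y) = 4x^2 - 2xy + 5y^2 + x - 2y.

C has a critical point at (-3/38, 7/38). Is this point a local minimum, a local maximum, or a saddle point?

The Hessian of C is constant: H = [[8, -2], [-2, 10]].
det(H) = 8·10 − (-2)² = 76.
det(H) > 0 and tr(H) = 18 > 0, so H is positive definite and the point is a local minimum.

local minimum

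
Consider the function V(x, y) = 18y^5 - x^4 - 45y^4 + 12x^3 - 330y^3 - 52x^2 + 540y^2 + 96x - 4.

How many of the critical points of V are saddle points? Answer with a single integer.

6

V separates as a function of x plus a function of y, so ∇V=0 decouples.
∂V/∂x = -4(x - 4)(x - 3)(x - 2) = 0 at x ∈ {2, 3, 4}; ∂V/∂y = 90y(y - 4)(y - 1)(y + 3) = 0 at y ∈ {-3, 0, 1, 4}.
The Hessian is diagonal: diag(V_xx, V_yy). Second derivatives: V_xx(2)=-8, V_xx(3)=4, V_xx(4)=-8; V_yy(-3)=-7560, V_yy(0)=1080, V_yy(1)=-1080, V_yy(4)=7560.
Saddle points occur where the two diagonal entries have opposite signs: (2, 0), (2, 4), (3, -3), (3, 1), (4, 0), (4, 4). Count: 6.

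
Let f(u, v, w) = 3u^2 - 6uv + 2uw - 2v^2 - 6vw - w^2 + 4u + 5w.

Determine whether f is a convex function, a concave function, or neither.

neither

f is quadratic, so its Hessian is the constant matrix H = [[6, -6, 2], [-6, -4, -6], [2, -6, -2]].
Leading principal minors: 6, -60, 64.
Neither pattern holds ⇒ H is indefinite ⇒ neither convex nor concave.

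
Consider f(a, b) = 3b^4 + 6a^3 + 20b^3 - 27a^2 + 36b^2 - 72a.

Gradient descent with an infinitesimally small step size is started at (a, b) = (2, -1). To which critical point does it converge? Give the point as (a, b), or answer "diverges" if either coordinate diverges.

(4, 0)

f is separable, so gradient descent decouples: a follows -∂f/∂a, b follows -∂f/∂b.
∂f/∂a = 18(a - 4)(a + 1); at a=2 this is -108, so a increases.
∂f/∂b = 12b(b + 2)(b + 3); at b=-1 this is -24, so b increases.
a converges to its nearest critical value 4 (a local min of the a-part); b converges to 0. The iterate converges to (4, 0).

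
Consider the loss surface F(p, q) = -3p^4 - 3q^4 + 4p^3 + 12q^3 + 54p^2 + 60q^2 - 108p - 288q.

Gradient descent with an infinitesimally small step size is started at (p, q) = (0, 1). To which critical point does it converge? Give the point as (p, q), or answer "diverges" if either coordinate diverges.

(1, 2)

F is separable, so gradient descent decouples: p follows -∂F/∂p, q follows -∂F/∂q.
∂F/∂p = -12(p - 3)(p - 1)(p + 3); at p=0 this is -108, so p increases.
∂F/∂q = -12(q - 4)(q - 2)(q + 3); at q=1 this is -144, so q increases.
p converges to its nearest critical value 1 (a local min of the p-part); q converges to 2. The iterate converges to (1, 2).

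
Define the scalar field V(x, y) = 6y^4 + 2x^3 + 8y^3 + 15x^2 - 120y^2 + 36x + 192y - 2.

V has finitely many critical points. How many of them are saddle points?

V separates as a function of x plus a function of y, so ∇V=0 decouples.
∂V/∂x = 6(x + 2)(x + 3) = 0 at x ∈ {-3, -2}; ∂V/∂y = 24(y - 2)(y - 1)(y + 4) = 0 at y ∈ {-4, 1, 2}.
The Hessian is diagonal: diag(V_xx, V_yy). Second derivatives: V_xx(-3)=-6, V_xx(-2)=6; V_yy(-4)=720, V_yy(1)=-120, V_yy(2)=144.
Saddle points occur where the two diagonal entries have opposite signs: (-3, -4), (-3, 2), (-2, 1). Count: 3.

3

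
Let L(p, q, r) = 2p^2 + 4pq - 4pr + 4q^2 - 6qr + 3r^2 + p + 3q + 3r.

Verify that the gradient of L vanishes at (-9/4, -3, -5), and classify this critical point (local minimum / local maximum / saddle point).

∇L = (4p + 4q - 4r + 1, 4p + 8q - 6r + 3, -4p - 6q + 6r + 3); substituting (-9/4, -3, -5) gives ∇L = (0, 0, 0), so (-9/4, -3, -5) is indeed a critical point.
The Hessian is constant: H = [[4, 4, -4], [4, 8, -6], [-4, -6, 6]].
Leading principal minors: Δ₁ = 4, Δ₂ = 16, Δ₃ = 16.
All leading minors are positive, so H is positive definite: a local minimum.

local minimum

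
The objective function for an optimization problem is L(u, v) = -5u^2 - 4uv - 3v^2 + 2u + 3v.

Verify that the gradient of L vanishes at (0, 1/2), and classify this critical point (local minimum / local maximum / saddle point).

∇L = (-10u - 4v + 2, -4u - 6v + 3); substituting (0, 1/2) gives ∇L = (0, 0), so (0, 1/2) is indeed a critical point.
The Hessian of L is constant: H = [[-10, -4], [-4, -6]].
det(H) = (-10)·(-6) − (-4)² = 44.
det(H) > 0 and tr(H) = -16 < 0, so H is negative definite and the point is a local maximum.

local maximum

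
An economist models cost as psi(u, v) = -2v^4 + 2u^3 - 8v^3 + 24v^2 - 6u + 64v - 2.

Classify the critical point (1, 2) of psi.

The mixed partial ∂²psi/∂u∂v is 0, so the Hessian at any point is diag(psi_uu, psi_vv) = diag(12u, 24(-v^2 - 2v + 2)).
At (1, 2): H = diag(12, -144).
The eigenvalues have opposite signs, so H is indefinite: a saddle point.

saddle point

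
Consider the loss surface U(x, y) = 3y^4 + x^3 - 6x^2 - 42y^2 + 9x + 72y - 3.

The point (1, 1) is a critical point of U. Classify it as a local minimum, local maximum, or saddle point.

local maximum

The mixed partial ∂²U/∂x∂y is 0, so the Hessian at any point is diag(U_xx, U_yy) = diag(6(x - 2), 12(3y^2 - 7)).
At (1, 1): H = diag(-6, -48).
Both eigenvalues are negative, so H is negative definite: a local maximum.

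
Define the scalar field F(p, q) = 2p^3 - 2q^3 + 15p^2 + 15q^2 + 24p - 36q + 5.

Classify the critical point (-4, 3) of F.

local maximum

The mixed partial ∂²F/∂p∂q is 0, so the Hessian at any point is diag(F_pp, F_qq) = diag(6(2p + 5), 6(-2q + 5)).
At (-4, 3): H = diag(-18, -6).
Both eigenvalues are negative, so H is negative definite: a local maximum.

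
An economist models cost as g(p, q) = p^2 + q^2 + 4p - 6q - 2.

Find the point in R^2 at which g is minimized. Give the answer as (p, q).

g(p,q) separates as A(p) + B(q) − 2, so its minimum is min A + min B − 2.
A'(p) = 2p + 4 vanishes at p ∈ {-2}; B'(q) = 2q - 6 vanishes at q ∈ {3}.
Local minima of A (where A''>0): A(-2)=-4. Local minima of B: B(3)=-9.
So the global minimum of g is A(-2) + B(3) − 2 = -4 − 9 − 2 = -15, attained at (-2, 3).

(-2, 3)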